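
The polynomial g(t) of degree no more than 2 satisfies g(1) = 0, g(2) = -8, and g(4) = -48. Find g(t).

Using the Lagrange interpolation formula with nodes 1, 2, 4:
  L_0(t) = (t - 2)(t - 4) / 3
  L_1(t) = (t - 1)(t - 4) / -2
  L_2(t) = (t - 1)(t - 2) / 6
Then g(t) = 0·L_0(t) - 8·L_1(t) - 48·L_2(t).
Expanding and collecting terms gives g(t) = -4t² + 4t.
Check: g(1) = 0. ✓

g(t) = -4t^2 + 4t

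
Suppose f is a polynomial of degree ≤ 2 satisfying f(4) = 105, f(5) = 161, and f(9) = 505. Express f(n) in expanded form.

f(n) = 6n^2 + 2n + 1

Using the Lagrange interpolation formula with nodes 4, 5, 9:
  L_0(n) = (n - 5)(n - 9) / 5
  L_1(n) = (n - 4)(n - 9) / -4
  L_2(n) = (n - 4)(n - 5) / 20
Then f(n) = 105·L_0(n) + 161·L_1(n) + 505·L_2(n).
Expanding and collecting terms gives f(n) = 6n² + 2n + 1.
Check: f(4) = 105. ✓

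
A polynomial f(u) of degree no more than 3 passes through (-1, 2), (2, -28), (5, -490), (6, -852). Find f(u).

f(u) = -4u^3 + 2u

Write f(u) = au^3 + bu^2 + cu + d. Substituting each data point gives a linear system:
  -a + b - c + d = 2
  8a + 4b + 2c + d = -28
  125a + 25b + 5c + d = -490
  216a + 36b + 6c + d = -852
Solving the system yields a = -4, b = 0, c = 2, d = 0.
So f(u) = -4u³ + 2u.
Check: f(6) = -852. ✓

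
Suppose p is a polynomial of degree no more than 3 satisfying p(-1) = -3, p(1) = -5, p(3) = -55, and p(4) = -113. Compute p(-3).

-1

Using the Lagrange interpolation formula with nodes -1, 1, 3, 4:
  L_0(n) = (n - 1)(n - 3)(n - 4) / -40
  L_1(n) = (n + 1)(n - 3)(n - 4) / 12
  L_2(n) = (n + 1)(n - 1)(n - 4) / -8
  L_3(n) = (n + 1)(n - 1)(n - 3) / 15
Then p(n) = -3·L_0(n) - 5·L_1(n) - 55·L_2(n) - 113·L_3(n).
Expanding and collecting terms gives p(n) = -n^3 - 3n^2 - 1.
Evaluating at n = -3: p(-3) = -1.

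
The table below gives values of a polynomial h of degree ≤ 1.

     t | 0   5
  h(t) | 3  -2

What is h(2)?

Using the Lagrange interpolation formula with nodes 0, 5:
  L_0(t) = (t - 5) / -5
  L_1(t) = t / 5
Then h(t) = 3·L_0(t) - 2·L_1(t).
Expanding and collecting terms gives h(t) = -t + 3.
Evaluating at t = 2: h(2) = 1.

1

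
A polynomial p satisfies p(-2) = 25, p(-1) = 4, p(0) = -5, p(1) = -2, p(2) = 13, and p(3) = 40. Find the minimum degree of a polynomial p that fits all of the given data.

2

Forward differences of the values at s = -2, -1, 0, 1, 2, 3:
  p  : 25  4  -5  -2  13  40
  Δ  : -21  -9  3  15  27
  Δ^2: 12  12  12  12
  Δ^3: 0  0  0
  Δ^4: 0  0
  Δ^5: 0
The second differences are constant (12) and nonzero, while all higher differences vanish, so the minimal degree is 2.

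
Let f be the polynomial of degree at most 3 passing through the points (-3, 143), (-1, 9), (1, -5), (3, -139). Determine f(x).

Using the Lagrange interpolation formula with nodes -3, -1, 1, 3:
  L_0(x) = (x + 1)(x - 1)(x - 3) / -48
  L_1(x) = (x + 3)(x - 1)(x - 3) / 16
  L_2(x) = (x + 3)(x + 1)(x - 3) / -16
  L_3(x) = (x + 3)(x + 1)(x - 1) / 48
Then f(x) = 143·L_0(x) + 9·L_1(x) - 5·L_2(x) - 139·L_3(x).
Expanding and collecting terms gives f(x) = -5x³ - 2x + 2.
Check: f(3) = -139. ✓

f(x) = -5x^3 - 2x + 2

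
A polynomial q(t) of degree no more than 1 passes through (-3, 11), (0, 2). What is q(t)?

Write q(t) = at + b. Substituting each data point gives a linear system:
  -3a + b = 11
  b = 2
Solving the system yields a = -3, b = 2.
So q(t) = -3t + 2.
Check: q(-3) = 11. ✓

q(t) = -3t + 2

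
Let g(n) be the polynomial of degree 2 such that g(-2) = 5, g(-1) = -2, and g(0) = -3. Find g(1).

Forward differences of the values at n = -2, -1, 0:
  g  : 5  -2  -3
  Δ  : -7  -1
  Δ^2: 6
The second differences are constant, confirming degree 2.
Interpolating (Newton forward form) and evaluating at n = 1 gives g(1) = 2.

2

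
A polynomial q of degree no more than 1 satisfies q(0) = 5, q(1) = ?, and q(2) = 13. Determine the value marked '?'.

On equispaced nodes a degree-1 polynomial has vanishing second forward difference, so
  q(0) - 2·q(1) + q(2) = 0.
Substituting the known values and solving for q(1):
  -2·q(1) = -18
  q(1) = 9.

9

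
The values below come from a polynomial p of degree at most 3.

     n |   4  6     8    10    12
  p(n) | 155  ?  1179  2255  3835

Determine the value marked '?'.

511

On equispaced nodes a degree-3 polynomial has vanishing fourth forward difference, so
  p(4) - 4·p(6) + 6·p(8) - 4·p(10) + p(12) = 0.
Substituting the known values and solving for p(6):
  -4·p(6) = -2044
  p(6) = 511.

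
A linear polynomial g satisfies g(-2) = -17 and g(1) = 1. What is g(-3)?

Write g(u) = au + b. Substituting each data point gives a linear system:
  -2a + b = -17
  a + b = 1
Solving the system yields a = 6, b = -5.
So g(u) = 6u - 5.
Then g(-3) = -23.

-23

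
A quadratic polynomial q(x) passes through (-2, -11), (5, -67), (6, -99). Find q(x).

q(x) = -3x^2 + x + 3

Using the Lagrange interpolation formula with nodes -2, 5, 6:
  L_0(x) = (x - 5)(x - 6) / 56
  L_1(x) = (x + 2)(x - 6) / -7
  L_2(x) = (x + 2)(x - 5) / 8
Then q(x) = -11·L_0(x) - 67·L_1(x) - 99·L_2(x).
Expanding and collecting terms gives q(x) = -3x² + x + 3.
Check: q(6) = -99. ✓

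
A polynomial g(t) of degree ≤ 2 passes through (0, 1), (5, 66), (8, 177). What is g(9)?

226

Write g(t) = at^2 + bt + c. Substituting each data point gives a linear system:
  c = 1
  25a + 5b + c = 66
  64a + 8b + c = 177
Solving the system yields a = 3, b = -2, c = 1.
So g(t) = 3t^2 - 2t + 1.
Then g(9) = 226.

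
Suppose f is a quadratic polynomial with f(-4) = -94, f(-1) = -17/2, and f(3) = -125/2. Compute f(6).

-229

Using the Lagrange interpolation formula with nodes -4, -1, 3:
  L_0(u) = (u + 1)(u - 3) / 21
  L_1(u) = (u + 4)(u - 3) / -12
  L_2(u) = (u + 4)(u + 1) / 28
Then f(u) = -94·L_0(u) - 17/2·L_1(u) - 125/2·L_2(u).
Expanding and collecting terms gives f(u) = -6u² - (3/2)u - 4.
Evaluating at u = 6: f(6) = -229.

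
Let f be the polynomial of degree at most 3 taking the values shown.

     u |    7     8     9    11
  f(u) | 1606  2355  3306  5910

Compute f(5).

Write f(u) = au^3 + bu^2 + cu + d. Substituting each data point gives a linear system:
  343a + 49b + 7c + d = 1606
  512a + 64b + 8c + d = 2355
  729a + 81b + 9c + d = 3306
  1331a + 121b + 11c + d = 5910
Solving the system yields a = 4, b = 5, c = -2, d = 3.
So f(u) = 4u^3 + 5u^2 - 2u + 3.
Then f(5) = 618.

618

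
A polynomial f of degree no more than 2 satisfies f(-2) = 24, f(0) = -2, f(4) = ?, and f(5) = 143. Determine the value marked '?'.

The 3 known points determine the degree-2 polynomial uniquely.
Write f(s) = as^2 + bs + c. Substituting each data point gives a linear system:
  4a - 2b + c = 24
  c = -2
  25a + 5b + c = 143
Solving the system yields a = 6, b = -1, c = -2.
So f(s) = 6s² - s - 2.
Then f(4) = 90.

90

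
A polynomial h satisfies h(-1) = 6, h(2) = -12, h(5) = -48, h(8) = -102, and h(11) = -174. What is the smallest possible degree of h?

2

Forward differences of the values at s = -1, 2, 5, 8, 11:
  h  : 6  -12  -48  -102  -174
  Δ  : -18  -36  -54  -72
  Δ^2: -18  -18  -18
  Δ^3: 0  0
  Δ^4: 0
The second differences are constant (-18) and nonzero, while all higher differences vanish, so the minimal degree is 2.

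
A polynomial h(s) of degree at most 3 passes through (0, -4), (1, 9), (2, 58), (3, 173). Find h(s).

Write h(s) = as^3 + bs^2 + cs + d. Substituting each data point gives a linear system:
  d = -4
  a + b + c + d = 9
  8a + 4b + 2c + d = 58
  27a + 9b + 3c + d = 173
Solving the system yields a = 5, b = 3, c = 5, d = -4.
So h(s) = 5s³ + 3s² + 5s - 4.
Check: h(3) = 173. ✓

h(s) = 5s^3 + 3s^2 + 5s - 4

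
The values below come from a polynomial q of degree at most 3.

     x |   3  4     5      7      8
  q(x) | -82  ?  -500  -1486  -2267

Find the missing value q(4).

-235

The 4 known points determine the degree-3 polynomial uniquely.
Write q(x) = ax^3 + bx^2 + cx + d. Substituting each data point gives a linear system:
  27a + 9b + 3c + d = -82
  125a + 25b + 5c + d = -500
  343a + 49b + 7c + d = -1486
  512a + 64b + 8c + d = -2267
Solving the system yields a = -5, b = 4, c = 4, d = 5.
So q(x) = -5x^3 + 4x^2 + 4x + 5.
Then q(4) = -235.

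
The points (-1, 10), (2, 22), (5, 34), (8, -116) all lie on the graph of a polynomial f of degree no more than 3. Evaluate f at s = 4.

Forward differences of the values at s = -1, 2, 5, 8:
  f  : 10  22  34  -116
  Δ  : 12  12  -150
  Δ^2: 0  -162
  Δ^3: -162
The third differences are constant, confirming degree 3.
Interpolating (Newton forward form) and evaluating at s = 4 gives f(4) = 40.

40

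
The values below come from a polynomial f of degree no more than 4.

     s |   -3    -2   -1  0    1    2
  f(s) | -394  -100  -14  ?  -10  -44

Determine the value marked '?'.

-4

On equispaced nodes a degree-4 polynomial has vanishing fifth forward difference, so
  - f(-3) + 5·f(-2) - 10·f(-1) + 10·f(0) - 5·f(1) + f(2) = 0.
Substituting the known values and solving for f(0):
  10·f(0) = -40
  f(0) = -4.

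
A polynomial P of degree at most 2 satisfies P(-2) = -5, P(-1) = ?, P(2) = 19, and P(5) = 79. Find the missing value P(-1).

The 3 known points determine the degree-2 polynomial uniquely.
Write P(u) = au^2 + bu + c. Substituting each data point gives a linear system:
  4a - 2b + c = -5
  4a + 2b + c = 19
  25a + 5b + c = 79
Solving the system yields a = 2, b = 6, c = -1.
So P(u) = 2u^2 + 6u - 1.
Then P(-1) = -5.

-5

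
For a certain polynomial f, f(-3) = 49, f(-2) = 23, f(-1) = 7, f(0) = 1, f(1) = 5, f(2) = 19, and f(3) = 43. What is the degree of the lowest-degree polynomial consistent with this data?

2

Forward differences of the values at u = -3, -2, -1, 0, 1, 2, 3:
  f  : 49  23  7  1  5  19  43
  Δ  : -26  -16  -6  4  14  24
  Δ^2: 10  10  10  10  10
  Δ^3: 0  0  0  0
  Δ^4: 0  0  0
  Δ^5: 0  0
  Δ^6: 0
The second differences are constant (10) and nonzero, while all higher differences vanish, so the minimal degree is 2.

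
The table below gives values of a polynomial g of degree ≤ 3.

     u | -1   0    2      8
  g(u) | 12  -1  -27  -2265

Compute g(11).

Using the Lagrange interpolation formula with nodes -1, 0, 2, 8:
  L_0(u) = u(u - 2)(u - 8) / -27
  L_1(u) = (u + 1)(u - 2)(u - 8) / 16
  L_2(u) = (u + 1)u(u - 8) / -36
  L_3(u) = (u + 1)u(u - 2) / 432
Then g(u) = 12·L_0(u) - 1·L_1(u) - 27·L_2(u) - 2265·L_3(u).
Expanding and collecting terms gives g(u) = -5u^3 + 5u^2 - 3u - 1.
Evaluating at u = 11: g(11) = -6084.

-6084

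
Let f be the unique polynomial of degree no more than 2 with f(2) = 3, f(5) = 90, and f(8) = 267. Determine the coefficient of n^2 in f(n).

5

Write f(n) = an^2 + bn + c. Substituting each data point gives a linear system:
  4a + 2b + c = 3
  25a + 5b + c = 90
  64a + 8b + c = 267
Solving the system yields a = 5, b = -6, c = -5.
So f(n) = 5n^2 - 6n - 5.
The leading coefficient is 5.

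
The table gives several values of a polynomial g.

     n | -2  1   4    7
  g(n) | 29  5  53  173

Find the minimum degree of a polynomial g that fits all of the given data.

Forward differences of the values at n = -2, 1, 4, 7:
  g  : 29  5  53  173
  Δ  : -24  48  120
  Δ^2: 72  72
  Δ^3: 0
The second differences are constant (72) and nonzero, while all higher differences vanish, so the minimal degree is 2.

2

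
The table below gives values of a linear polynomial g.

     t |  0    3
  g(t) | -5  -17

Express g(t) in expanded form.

Write g(t) = at + b. Substituting each data point gives a linear system:
  b = -5
  3a + b = -17
Solving the system yields a = -4, b = -5.
So g(t) = -4t - 5.
Check: g(3) = -17. ✓

g(t) = -4t - 5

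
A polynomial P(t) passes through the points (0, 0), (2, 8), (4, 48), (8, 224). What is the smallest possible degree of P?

2

Divided differences on the nodes 0, 2, 4, 8:
  order 0: 0  8  48  224
  order 1: 4  20  44
  order 2: 4  4
  order 3: 0
The order-2 divided differences are all 4 (nonzero) and every higher order vanishes, so the data lies on a polynomial of degree exactly 2.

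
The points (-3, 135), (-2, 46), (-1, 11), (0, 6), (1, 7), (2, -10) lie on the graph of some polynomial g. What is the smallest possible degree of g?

Forward differences of the values at x = -3, -2, -1, 0, 1, 2:
  g  : 135  46  11  6  7  -10
  Δ  : -89  -35  -5  1  -17
  Δ^2: 54  30  6  -18
  Δ^3: -24  -24  -24
  Δ^4: 0  0
  Δ^5: 0
The third differences are constant (-24) and nonzero, while all higher differences vanish, so the minimal degree is 3.

3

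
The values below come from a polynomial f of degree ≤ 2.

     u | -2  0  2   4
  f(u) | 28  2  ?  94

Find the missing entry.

24

On equispaced nodes a degree-2 polynomial has vanishing third forward difference, so
  - f(-2) + 3·f(0) - 3·f(2) + f(4) = 0.
Substituting the known values and solving for f(2):
  -3·f(2) = -72
  f(2) = 24.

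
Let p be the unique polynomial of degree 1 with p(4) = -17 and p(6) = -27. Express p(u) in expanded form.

p(u) = -5u + 3

Using the Lagrange interpolation formula with nodes 4, 6:
  L_0(u) = (u - 6) / -2
  L_1(u) = (u - 4) / 2
Then p(u) = -17·L_0(u) - 27·L_1(u).
Expanding and collecting terms gives p(u) = -5u + 3.
Check: p(4) = -17. ✓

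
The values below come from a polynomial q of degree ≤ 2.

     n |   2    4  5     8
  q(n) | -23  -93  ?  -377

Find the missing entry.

The 3 known points determine the degree-2 polynomial uniquely.
Write q(n) = an^2 + bn + c. Substituting each data point gives a linear system:
  4a + 2b + c = -23
  16a + 4b + c = -93
  64a + 8b + c = -377
Solving the system yields a = -6, b = 1, c = -1.
So q(n) = -6n^2 + n - 1.
Then q(5) = -146.

-146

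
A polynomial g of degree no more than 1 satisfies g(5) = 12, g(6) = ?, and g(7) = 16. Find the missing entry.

14

The 2 known points determine the degree-1 polynomial uniquely.
Write g(u) = au + b. Substituting each data point gives a linear system:
  5a + b = 12
  7a + b = 16
Solving the system yields a = 2, b = 2.
So g(u) = 2u + 2.
Then g(6) = 14.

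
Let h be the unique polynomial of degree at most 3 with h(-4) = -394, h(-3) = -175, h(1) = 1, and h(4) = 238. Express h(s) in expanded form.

h(s) = 5s^3 - 5s^2 - s + 2

Write h(s) = as^3 + bs^2 + cs + d. Substituting each data point gives a linear system:
  -64a + 16b - 4c + d = -394
  -27a + 9b - 3c + d = -175
  a + b + c + d = 1
  64a + 16b + 4c + d = 238
Solving the system yields a = 5, b = -5, c = -1, d = 2.
So h(s) = 5s³ - 5s² - s + 2.
Check: h(-4) = -394. ✓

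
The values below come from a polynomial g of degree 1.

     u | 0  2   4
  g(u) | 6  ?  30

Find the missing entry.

18

On equispaced nodes a degree-1 polynomial has vanishing second forward difference, so
  g(0) - 2·g(2) + g(4) = 0.
Substituting the known values and solving for g(2):
  -2·g(2) = -36
  g(2) = 18.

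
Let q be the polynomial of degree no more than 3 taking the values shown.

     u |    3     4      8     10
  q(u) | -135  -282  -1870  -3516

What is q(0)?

-6

Write q(u) = au^3 + bu^2 + cu + d. Substituting each data point gives a linear system:
  27a + 9b + 3c + d = -135
  64a + 16b + 4c + d = -282
  512a + 64b + 8c + d = -1870
  1000a + 100b + 10c + d = -3516
Solving the system yields a = -3, b = -5, c = -1, d = -6.
So q(u) = -3u^3 - 5u^2 - u - 6.
Then q(0) = -6.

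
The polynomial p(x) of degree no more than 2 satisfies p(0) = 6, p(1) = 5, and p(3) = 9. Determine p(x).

p(x) = x^2 - 2x + 6

Using the Lagrange interpolation formula with nodes 0, 1, 3:
  L_0(x) = (x - 1)(x - 3) / 3
  L_1(x) = x(x - 3) / -2
  L_2(x) = x(x - 1) / 6
Then p(x) = 6·L_0(x) + 5·L_1(x) + 9·L_2(x).
Expanding and collecting terms gives p(x) = x^2 - 2x + 6.
Check: p(0) = 6. ✓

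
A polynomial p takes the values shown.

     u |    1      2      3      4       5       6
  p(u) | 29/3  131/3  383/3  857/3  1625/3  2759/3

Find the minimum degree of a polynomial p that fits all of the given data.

Forward differences of the values at u = 1, 2, 3, 4, 5, 6:
  p  : 29/3  131/3  383/3  857/3  1625/3  2759/3
  Δ  : 34  84  158  256  378
  Δ^2: 50  74  98  122
  Δ^3: 24  24  24
  Δ^4: 0  0
  Δ^5: 0
The third differences are constant (24) and nonzero, while all higher differences vanish, so the minimal degree is 3.

3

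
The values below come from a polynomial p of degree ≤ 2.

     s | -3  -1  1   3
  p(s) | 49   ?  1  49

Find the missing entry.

The 3 known points determine the degree-2 polynomial uniquely.
Write p(s) = as^2 + bs + c. Substituting each data point gives a linear system:
  9a - 3b + c = 49
  a + b + c = 1
  9a + 3b + c = 49
Solving the system yields a = 6, b = 0, c = -5.
So p(s) = 6s^2 - 5.
Then p(-1) = 1.

1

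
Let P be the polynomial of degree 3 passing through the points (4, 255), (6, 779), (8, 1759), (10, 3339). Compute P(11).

4399

Forward differences of the values at s = 4, 6, 8, 10:
  P  : 255  779  1759  3339
  Δ  : 524  980  1580
  Δ^2: 456  600
  Δ^3: 144
The third differences are constant, confirming degree 3.
Interpolating (Newton forward form) and evaluating at s = 11 gives P(11) = 4399.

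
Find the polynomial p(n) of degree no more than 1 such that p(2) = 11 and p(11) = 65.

p(n) = 6n - 1

Write p(n) = an + b. Substituting each data point gives a linear system:
  2a + b = 11
  11a + b = 65
Solving the system yields a = 6, b = -1.
So p(n) = 6n - 1.
Check: p(2) = 11. ✓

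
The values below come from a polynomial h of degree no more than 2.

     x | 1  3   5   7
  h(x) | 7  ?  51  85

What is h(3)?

25

The 3 known points determine the degree-2 polynomial uniquely.
Write h(x) = ax^2 + bx + c. Substituting each data point gives a linear system:
  a + b + c = 7
  25a + 5b + c = 51
  49a + 7b + c = 85
Solving the system yields a = 1, b = 5, c = 1.
So h(x) = x^2 + 5x + 1.
Then h(3) = 25.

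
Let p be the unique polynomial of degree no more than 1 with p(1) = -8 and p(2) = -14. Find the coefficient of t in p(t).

-6

Write p(t) = at + b. Substituting each data point gives a linear system:
  a + b = -8
  2a + b = -14
Solving the system yields a = -6, b = -2.
So p(t) = -6t - 2.
The leading coefficient is -6.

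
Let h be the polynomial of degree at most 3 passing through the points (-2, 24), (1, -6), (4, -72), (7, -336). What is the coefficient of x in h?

-6

Write h(x) = ax^3 + bx^2 + cx + d. Substituting each data point gives a linear system:
  -8a + 4b - 2c + d = 24
  a + b + c + d = -6
  64a + 16b + 4c + d = -72
  343a + 49b + 7c + d = -336
Solving the system yields a = -1, b = 1, c = -6, d = 0.
So h(x) = -x³ + x² - 6x.
The coefficient of x is -6.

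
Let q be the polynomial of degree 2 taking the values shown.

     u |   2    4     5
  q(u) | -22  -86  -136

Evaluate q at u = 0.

-6

Write q(u) = au^2 + bu + c. Substituting each data point gives a linear system:
  4a + 2b + c = -22
  16a + 4b + c = -86
  25a + 5b + c = -136
Solving the system yields a = -6, b = 4, c = -6.
So q(u) = -6u² + 4u - 6.
Then q(0) = -6.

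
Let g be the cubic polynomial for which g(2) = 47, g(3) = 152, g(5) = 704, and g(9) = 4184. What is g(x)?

g(x) = 6x^3 - 3x^2 + 6x - 1

Write g(x) = ax^3 + bx^2 + cx + d. Substituting each data point gives a linear system:
  8a + 4b + 2c + d = 47
  27a + 9b + 3c + d = 152
  125a + 25b + 5c + d = 704
  729a + 81b + 9c + d = 4184
Solving the system yields a = 6, b = -3, c = 6, d = -1.
So g(x) = 6x^3 - 3x^2 + 6x - 1.
Check: g(3) = 152. ✓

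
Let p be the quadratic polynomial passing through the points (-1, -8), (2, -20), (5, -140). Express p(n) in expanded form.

Write p(n) = an^2 + bn + c. Substituting each data point gives a linear system:
  a - b + c = -8
  4a + 2b + c = -20
  25a + 5b + c = -140
Solving the system yields a = -6, b = 2, c = 0.
So p(n) = -6n^2 + 2n.
Check: p(2) = -20. ✓

p(n) = -6n^2 + 2n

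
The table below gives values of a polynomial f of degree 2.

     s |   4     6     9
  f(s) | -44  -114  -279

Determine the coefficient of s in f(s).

Write f(s) = as^2 + bs + c. Substituting each data point gives a linear system:
  16a + 4b + c = -44
  36a + 6b + c = -114
  81a + 9b + c = -279
Solving the system yields a = -4, b = 5, c = 0.
So f(s) = -4s^2 + 5s.
The coefficient of s is 5.

5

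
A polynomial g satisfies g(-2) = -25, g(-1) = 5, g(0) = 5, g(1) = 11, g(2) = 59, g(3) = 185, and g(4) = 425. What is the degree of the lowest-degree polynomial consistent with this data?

3

Forward differences of the values at x = -2, -1, 0, 1, 2, 3, 4:
  g  : -25  5  5  11  59  185  425
  Δ  : 30  0  6  48  126  240
  Δ^2: -30  6  42  78  114
  Δ^3: 36  36  36  36
  Δ^4: 0  0  0
  Δ^5: 0  0
  Δ^6: 0
The third differences are constant (36) and nonzero, while all higher differences vanish, so the minimal degree is 3.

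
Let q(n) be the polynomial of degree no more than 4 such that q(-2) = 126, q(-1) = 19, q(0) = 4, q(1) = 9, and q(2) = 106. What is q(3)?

Using the Lagrange interpolation formula with nodes -2, -1, 0, 1, 2:
  L_0(n) = (n + 1)n(n - 1)(n - 2) / 24
  L_1(n) = (n + 2)n(n - 1)(n - 2) / -6
  L_2(n) = (n + 2)(n + 1)(n - 1)(n - 2) / 4
  L_3(n) = (n + 2)(n + 1)n(n - 2) / -6
  L_4(n) = (n + 2)(n + 1)n(n - 1) / 24
Then q(n) = 126·L_0(n) + 19·L_1(n) + 4·L_2(n) + 9·L_3(n) + 106·L_4(n).
Expanding and collecting terms gives q(n) = 6n⁴ + 4n² - 5n + 4.
Evaluating at n = 3: q(3) = 511.

511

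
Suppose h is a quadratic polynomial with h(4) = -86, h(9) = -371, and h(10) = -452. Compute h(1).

-11

Using the Lagrange interpolation formula with nodes 4, 9, 10:
  L_0(s) = (s - 9)(s - 10) / 30
  L_1(s) = (s - 4)(s - 10) / -5
  L_2(s) = (s - 4)(s - 9) / 6
Then h(s) = -86·L_0(s) - 371·L_1(s) - 452·L_2(s).
Expanding and collecting terms gives h(s) = -4s^2 - 5s - 2.
Evaluating at s = 1: h(1) = -11.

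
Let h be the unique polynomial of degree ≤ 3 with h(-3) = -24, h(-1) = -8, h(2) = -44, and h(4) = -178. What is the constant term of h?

Write h(x) = ax^3 + bx^2 + cx + d. Substituting each data point gives a linear system:
  -27a + 9b - 3c + d = -24
  -a + b - c + d = -8
  8a + 4b + 2c + d = -44
  64a + 16b + 4c + d = -178
Solving the system yields a = -1, b = -6, c = -3, d = -6.
So h(x) = -x^3 - 6x^2 - 3x - 6.
The constant term is -6.

-6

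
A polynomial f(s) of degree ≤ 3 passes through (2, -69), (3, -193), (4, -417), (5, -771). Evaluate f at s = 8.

-2913

Write f(s) = as^3 + bs^2 + cs + d. Substituting each data point gives a linear system:
  8a + 4b + 2c + d = -69
  27a + 9b + 3c + d = -193
  64a + 16b + 4c + d = -417
  125a + 25b + 5c + d = -771
Solving the system yields a = -5, b = -5, c = -4, d = -1.
So f(s) = -5s^3 - 5s^2 - 4s - 1.
Then f(8) = -2913.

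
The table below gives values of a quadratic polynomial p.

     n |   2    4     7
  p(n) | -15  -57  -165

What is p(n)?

Write p(n) = an^2 + bn + c. Substituting each data point gives a linear system:
  4a + 2b + c = -15
  16a + 4b + c = -57
  49a + 7b + c = -165
Solving the system yields a = -3, b = -3, c = 3.
So p(n) = -3n² - 3n + 3.
Check: p(7) = -165. ✓

p(n) = -3n^2 - 3n + 3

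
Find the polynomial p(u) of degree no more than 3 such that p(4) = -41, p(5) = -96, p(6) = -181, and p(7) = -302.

Write p(u) = au^3 + bu^2 + cu + d. Substituting each data point gives a linear system:
  64a + 16b + 4c + d = -41
  125a + 25b + 5c + d = -96
  216a + 36b + 6c + d = -181
  343a + 49b + 7c + d = -302
Solving the system yields a = -1, b = 0, c = 6, d = -1.
So p(u) = -u^3 + 6u - 1.
Check: p(7) = -302. ✓

p(u) = -u^3 + 6u - 1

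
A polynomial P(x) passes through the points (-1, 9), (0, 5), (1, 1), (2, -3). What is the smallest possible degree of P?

Forward differences of the values at x = -1, 0, 1, 2:
  P  : 9  5  1  -3
  Δ  : -4  -4  -4
  Δ^2: 0  0
  Δ^3: 0
The first differences are constant (-4) and nonzero, while all higher differences vanish, so the minimal degree is 1.

1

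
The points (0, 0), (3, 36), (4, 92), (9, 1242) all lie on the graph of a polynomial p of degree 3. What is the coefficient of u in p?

Write p(u) = au^3 + bu^2 + cu + d. Substituting each data point gives a linear system:
  d = 0
  27a + 9b + 3c + d = 36
  64a + 16b + 4c + d = 92
  729a + 81b + 9c + d = 1242
Solving the system yields a = 2, b = -3, c = 3, d = 0.
So p(u) = 2u^3 - 3u^2 + 3u.
The coefficient of u is 3.

3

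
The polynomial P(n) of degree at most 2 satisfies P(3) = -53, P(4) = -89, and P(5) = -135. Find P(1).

Write P(n) = an^2 + bn + c. Substituting each data point gives a linear system:
  9a + 3b + c = -53
  16a + 4b + c = -89
  25a + 5b + c = -135
Solving the system yields a = -5, b = -1, c = -5.
So P(n) = -5n² - n - 5.
Then P(1) = -11.

-11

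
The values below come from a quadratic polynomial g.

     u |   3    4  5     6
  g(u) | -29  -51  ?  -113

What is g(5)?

-79

The 3 known points determine the degree-2 polynomial uniquely.
Write g(u) = au^2 + bu + c. Substituting each data point gives a linear system:
  9a + 3b + c = -29
  16a + 4b + c = -51
  36a + 6b + c = -113
Solving the system yields a = -3, b = -1, c = 1.
So g(u) = -3u^2 - u + 1.
Then g(5) = -79.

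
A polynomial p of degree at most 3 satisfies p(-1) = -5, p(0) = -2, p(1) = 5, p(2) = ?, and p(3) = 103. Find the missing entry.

34

On equispaced nodes a degree-3 polynomial has vanishing fourth forward difference, so
  p(-1) - 4·p(0) + 6·p(1) - 4·p(2) + p(3) = 0.
Substituting the known values and solving for p(2):
  -4·p(2) = -136
  p(2) = 34.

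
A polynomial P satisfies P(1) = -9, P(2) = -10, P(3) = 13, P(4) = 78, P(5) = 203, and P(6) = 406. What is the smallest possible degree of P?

Forward differences of the values at s = 1, 2, 3, 4, 5, 6:
  P  : -9  -10  13  78  203  406
  Δ  : -1  23  65  125  203
  Δ^2: 24  42  60  78
  Δ^3: 18  18  18
  Δ^4: 0  0
  Δ^5: 0
The third differences are constant (18) and nonzero, while all higher differences vanish, so the minimal degree is 3.

3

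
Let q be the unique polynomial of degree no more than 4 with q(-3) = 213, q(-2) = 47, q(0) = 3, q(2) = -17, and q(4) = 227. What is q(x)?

Write q(x) = ax^4 + bx^3 + cx^2 + dx + e. Substituting each data point gives a linear system:
  81a - 27b + 9c - 3d + e = 213
  16a - 8b + 4c - 2d + e = 47
  e = 3
  16a + 8b + 4c + 2d + e = -17
  256a + 64b + 16c + 4d + e = 227
Solving the system yields a = 2, b = -3, c = -5, d = -4, e = 3.
So q(x) = 2x^4 - 3x^3 - 5x^2 - 4x + 3.
Check: q(-3) = 213. ✓

q(x) = 2x^4 - 3x^3 - 5x^2 - 4x + 3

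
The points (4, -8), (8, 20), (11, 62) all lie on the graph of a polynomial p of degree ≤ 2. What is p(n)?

Using the Lagrange interpolation formula with nodes 4, 8, 11:
  L_0(n) = (n - 8)(n - 11) / 28
  L_1(n) = (n - 4)(n - 11) / -12
  L_2(n) = (n - 4)(n - 8) / 21
Then p(n) = -8·L_0(n) + 20·L_1(n) + 62·L_2(n).
Expanding and collecting terms gives p(n) = n² - 5n - 4.
Check: p(4) = -8. ✓

p(n) = n^2 - 5n - 4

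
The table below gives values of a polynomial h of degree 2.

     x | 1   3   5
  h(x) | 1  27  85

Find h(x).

Write h(x) = ax^2 + bx + c. Substituting each data point gives a linear system:
  a + b + c = 1
  9a + 3b + c = 27
  25a + 5b + c = 85
Solving the system yields a = 4, b = -3, c = 0.
So h(x) = 4x² - 3x.
Check: h(5) = 85. ✓

h(x) = 4x^2 - 3x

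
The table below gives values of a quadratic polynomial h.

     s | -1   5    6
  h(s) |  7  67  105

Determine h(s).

Write h(s) = as^2 + bs + c. Substituting each data point gives a linear system:
  a - b + c = 7
  25a + 5b + c = 67
  36a + 6b + c = 105
Solving the system yields a = 4, b = -6, c = -3.
So h(s) = 4s^2 - 6s - 3.
Check: h(5) = 67. ✓

h(s) = 4s^2 - 6s - 3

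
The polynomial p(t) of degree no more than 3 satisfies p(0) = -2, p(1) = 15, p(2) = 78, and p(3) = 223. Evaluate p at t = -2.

Write p(t) = at^3 + bt^2 + ct + d. Substituting each data point gives a linear system:
  d = -2
  a + b + c + d = 15
  8a + 4b + 2c + d = 78
  27a + 9b + 3c + d = 223
Solving the system yields a = 6, b = 5, c = 6, d = -2.
So p(t) = 6t^3 + 5t^2 + 6t - 2.
Then p(-2) = -42.

-42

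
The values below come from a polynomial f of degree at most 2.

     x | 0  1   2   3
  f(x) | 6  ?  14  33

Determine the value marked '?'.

5

The 3 known points determine the degree-2 polynomial uniquely.
Write f(x) = ax^2 + bx + c. Substituting each data point gives a linear system:
  c = 6
  4a + 2b + c = 14
  9a + 3b + c = 33
Solving the system yields a = 5, b = -6, c = 6.
So f(x) = 5x^2 - 6x + 6.
Then f(1) = 5.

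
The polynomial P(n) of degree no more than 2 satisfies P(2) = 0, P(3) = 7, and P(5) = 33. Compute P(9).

Write P(n) = an^2 + bn + c. Substituting each data point gives a linear system:
  4a + 2b + c = 0
  9a + 3b + c = 7
  25a + 5b + c = 33
Solving the system yields a = 2, b = -3, c = -2.
So P(n) = 2n^2 - 3n - 2.
Then P(9) = 133.

133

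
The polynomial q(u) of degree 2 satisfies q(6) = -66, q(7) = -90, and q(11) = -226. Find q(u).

Write q(u) = au^2 + bu + c. Substituting each data point gives a linear system:
  36a + 6b + c = -66
  49a + 7b + c = -90
  121a + 11b + c = -226
Solving the system yields a = -2, b = 2, c = -6.
So q(u) = -2u² + 2u - 6.
Check: q(7) = -90. ✓

q(u) = -2u^2 + 2u - 6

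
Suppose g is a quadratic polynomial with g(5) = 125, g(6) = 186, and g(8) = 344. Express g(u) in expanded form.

Using the Lagrange interpolation formula with nodes 5, 6, 8:
  L_0(u) = (u - 6)(u - 8) / 3
  L_1(u) = (u - 5)(u - 8) / -2
  L_2(u) = (u - 5)(u - 6) / 6
Then g(u) = 125·L_0(u) + 186·L_1(u) + 344·L_2(u).
Expanding and collecting terms gives g(u) = 6u^2 - 5u.
Check: g(5) = 125. ✓

g(u) = 6u^2 - 5u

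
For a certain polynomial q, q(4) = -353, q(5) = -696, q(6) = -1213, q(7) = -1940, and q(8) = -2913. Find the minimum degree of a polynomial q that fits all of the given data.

Forward differences of the values at x = 4, 5, 6, 7, 8:
  q  : -353  -696  -1213  -1940  -2913
  Δ  : -343  -517  -727  -973
  Δ^2: -174  -210  -246
  Δ^3: -36  -36
  Δ^4: 0
The third differences are constant (-36) and nonzero, while all higher differences vanish, so the minimal degree is 3.

3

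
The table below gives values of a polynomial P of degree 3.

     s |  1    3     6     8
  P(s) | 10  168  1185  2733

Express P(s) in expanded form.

P(s) = 5s^3 + 2s^2 + 6s - 3

Using the Lagrange interpolation formula with nodes 1, 3, 6, 8:
  L_0(s) = (s - 3)(s - 6)(s - 8) / -70
  L_1(s) = (s - 1)(s - 6)(s - 8) / 30
  L_2(s) = (s - 1)(s - 3)(s - 8) / -30
  L_3(s) = (s - 1)(s - 3)(s - 6) / 70
Then P(s) = 10·L_0(s) + 168·L_1(s) + 1185·L_2(s) + 2733·L_3(s).
Expanding and collecting terms gives P(s) = 5s³ + 2s² + 6s - 3.
Check: P(6) = 1185. ✓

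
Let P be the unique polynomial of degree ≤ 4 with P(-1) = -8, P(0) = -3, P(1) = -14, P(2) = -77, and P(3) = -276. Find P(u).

Write P(u) = au^4 + bu^3 + cu^2 + du + e. Substituting each data point gives a linear system:
  a - b + c - d + e = -8
  e = -3
  a + b + c + d + e = -14
  16a + 8b + 4c + 2d + e = -77
  81a + 27b + 9c + 3d + e = -276
Solving the system yields a = -2, b = -2, c = -6, d = -1, e = -3.
So P(u) = -2u^4 - 2u^3 - 6u^2 - u - 3.
Check: P(2) = -77. ✓

P(u) = -2u^4 - 2u^3 - 6u^2 - u - 3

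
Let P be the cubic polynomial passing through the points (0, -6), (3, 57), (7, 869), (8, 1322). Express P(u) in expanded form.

P(u) = 3u^3 - 4u^2 + 6u - 6

Write P(u) = au^3 + bu^2 + cu + d. Substituting each data point gives a linear system:
  d = -6
  27a + 9b + 3c + d = 57
  343a + 49b + 7c + d = 869
  512a + 64b + 8c + d = 1322
Solving the system yields a = 3, b = -4, c = 6, d = -6.
So P(u) = 3u³ - 4u² + 6u - 6.
Check: P(8) = 1322. ✓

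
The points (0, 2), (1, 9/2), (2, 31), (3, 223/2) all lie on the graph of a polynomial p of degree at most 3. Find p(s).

Using the Lagrange interpolation formula with nodes 0, 1, 2, 3:
  L_0(s) = (s - 1)(s - 2)(s - 3) / -6
  L_1(s) = s(s - 2)(s - 3) / 2
  L_2(s) = s(s - 1)(s - 3) / -2
  L_3(s) = s(s - 1)(s - 2) / 6
Then p(s) = 2·L_0(s) + 9/2·L_1(s) + 31·L_2(s) + 223/2·L_3(s).
Expanding and collecting terms gives p(s) = 5s^3 - 3s^2 + (1/2)s + 2.
Check: p(3) = 223/2. ✓

p(s) = 5s^3 - 3s^2 + (1/2)s + 2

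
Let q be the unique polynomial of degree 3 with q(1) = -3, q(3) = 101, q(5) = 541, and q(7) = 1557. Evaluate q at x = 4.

264

Forward differences of the values at x = 1, 3, 5, 7:
  q  : -3  101  541  1557
  Δ  : 104  440  1016
  Δ^2: 336  576
  Δ^3: 240
The third differences are constant, confirming degree 3.
Interpolating (Newton forward form) and evaluating at x = 4 gives q(4) = 264.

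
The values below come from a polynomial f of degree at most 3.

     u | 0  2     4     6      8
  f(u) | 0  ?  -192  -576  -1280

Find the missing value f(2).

-32

The 4 known points determine the degree-3 polynomial uniquely.
Write f(u) = au^3 + bu^2 + cu + d. Substituting each data point gives a linear system:
  d = 0
  64a + 16b + 4c + d = -192
  216a + 36b + 6c + d = -576
  512a + 64b + 8c + d = -1280
Solving the system yields a = -2, b = -4, c = 0, d = 0.
So f(u) = -2u^3 - 4u^2.
Then f(2) = -32.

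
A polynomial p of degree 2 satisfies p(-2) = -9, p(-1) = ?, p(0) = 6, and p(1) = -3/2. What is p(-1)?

7/2

The 3 known points determine the degree-2 polynomial uniquely.
Write p(u) = au^2 + bu + c. Substituting each data point gives a linear system:
  4a - 2b + c = -9
  c = 6
  a + b + c = -3/2
Solving the system yields a = -5, b = -5/2, c = 6.
So p(u) = -5u² - (5/2)u + 6.
Then p(-1) = 7/2.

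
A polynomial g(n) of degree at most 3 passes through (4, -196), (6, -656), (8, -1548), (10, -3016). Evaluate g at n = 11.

Using the Lagrange interpolation formula with nodes 4, 6, 8, 10:
  L_0(n) = (n - 6)(n - 8)(n - 10) / -48
  L_1(n) = (n - 4)(n - 8)(n - 10) / 16
  L_2(n) = (n - 4)(n - 6)(n - 10) / -16
  L_3(n) = (n - 4)(n - 6)(n - 8) / 48
Then g(n) = -196·L_0(n) - 656·L_1(n) - 1548·L_2(n) - 3016·L_3(n).
Expanding and collecting terms gives g(n) = -3n^3 - 2n + 4.
Evaluating at n = 11: g(11) = -4011.

-4011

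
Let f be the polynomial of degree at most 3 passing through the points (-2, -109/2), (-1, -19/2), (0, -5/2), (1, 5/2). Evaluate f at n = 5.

Using the Lagrange interpolation formula with nodes -2, -1, 0, 1:
  L_0(n) = (n + 1)n(n - 1) / -6
  L_1(n) = (n + 2)n(n - 1) / 2
  L_2(n) = (n + 2)(n + 1)(n - 1) / -2
  L_3(n) = (n + 2)(n + 1)n / 6
Then f(n) = -109/2·L_0(n) - 19/2·L_1(n) - 5/2·L_2(n) + 5/2·L_3(n).
Expanding and collecting terms gives f(n) = 6n^3 - n^2 - 5/2.
Evaluating at n = 5: f(5) = 1445/2.

1445/2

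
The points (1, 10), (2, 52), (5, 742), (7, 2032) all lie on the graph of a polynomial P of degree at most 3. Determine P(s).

Write P(s) = as^3 + bs^2 + cs + d. Substituting each data point gives a linear system:
  a + b + c + d = 10
  8a + 4b + 2c + d = 52
  125a + 25b + 5c + d = 742
  343a + 49b + 7c + d = 2032
Solving the system yields a = 6, b = -1, c = 3, d = 2.
So P(s) = 6s^3 - s^2 + 3s + 2.
Check: P(2) = 52. ✓

P(s) = 6s^3 - s^2 + 3s + 2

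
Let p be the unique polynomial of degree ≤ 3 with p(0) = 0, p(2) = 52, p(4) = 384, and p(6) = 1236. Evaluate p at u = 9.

Forward differences of the values at u = 0, 2, 4, 6:
  p  : 0  52  384  1236
  Δ  : 52  332  852
  Δ^2: 280  520
  Δ^3: 240
The third differences are constant, confirming degree 3.
Interpolating (Newton forward form) and evaluating at u = 9 gives p(9) = 4014.

4014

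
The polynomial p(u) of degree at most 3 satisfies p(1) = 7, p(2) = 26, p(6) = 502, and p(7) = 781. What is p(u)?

p(u) = 2u^3 + 2u^2 - u + 4

Using the Lagrange interpolation formula with nodes 1, 2, 6, 7:
  L_0(u) = (u - 2)(u - 6)(u - 7) / -30
  L_1(u) = (u - 1)(u - 6)(u - 7) / 20
  L_2(u) = (u - 1)(u - 2)(u - 7) / -20
  L_3(u) = (u - 1)(u - 2)(u - 6) / 30
Then p(u) = 7·L_0(u) + 26·L_1(u) + 502·L_2(u) + 781·L_3(u).
Expanding and collecting terms gives p(u) = 2u³ + 2u² - u + 4.
Check: p(7) = 781. ✓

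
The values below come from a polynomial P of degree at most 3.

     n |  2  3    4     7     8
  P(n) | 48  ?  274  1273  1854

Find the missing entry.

129

The 4 known points determine the degree-3 polynomial uniquely.
Write P(n) = an^3 + bn^2 + cn + d. Substituting each data point gives a linear system:
  8a + 4b + 2c + d = 48
  64a + 16b + 4c + d = 274
  343a + 49b + 7c + d = 1273
  512a + 64b + 8c + d = 1854
Solving the system yields a = 3, b = 5, c = -1, d = 6.
So P(n) = 3n^3 + 5n^2 - n + 6.
Then P(3) = 129.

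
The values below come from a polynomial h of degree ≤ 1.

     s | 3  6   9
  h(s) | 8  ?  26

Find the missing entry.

On equispaced nodes a degree-1 polynomial has vanishing second forward difference, so
  h(3) - 2·h(6) + h(9) = 0.
Substituting the known values and solving for h(6):
  -2·h(6) = -34
  h(6) = 17.

17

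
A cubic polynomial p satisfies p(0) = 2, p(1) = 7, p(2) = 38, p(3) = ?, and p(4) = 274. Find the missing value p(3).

119

The 4 known points determine the degree-3 polynomial uniquely.
Write p(u) = au^3 + bu^2 + cu + d. Substituting each data point gives a linear system:
  d = 2
  a + b + c + d = 7
  8a + 4b + 2c + d = 38
  64a + 16b + 4c + d = 274
Solving the system yields a = 4, b = 1, c = 0, d = 2.
So p(u) = 4u^3 + u^2 + 2.
Then p(3) = 119.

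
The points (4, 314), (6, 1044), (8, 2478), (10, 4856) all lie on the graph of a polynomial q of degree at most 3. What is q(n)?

q(n) = 5n^3 - 2n^2 + 5n + 6

Using the Lagrange interpolation formula with nodes 4, 6, 8, 10:
  L_0(n) = (n - 6)(n - 8)(n - 10) / -48
  L_1(n) = (n - 4)(n - 8)(n - 10) / 16
  L_2(n) = (n - 4)(n - 6)(n - 10) / -16
  L_3(n) = (n - 4)(n - 6)(n - 8) / 48
Then q(n) = 314·L_0(n) + 1044·L_1(n) + 2478·L_2(n) + 4856·L_3(n).
Expanding and collecting terms gives q(n) = 5n^3 - 2n^2 + 5n + 6.
Check: q(10) = 4856. ✓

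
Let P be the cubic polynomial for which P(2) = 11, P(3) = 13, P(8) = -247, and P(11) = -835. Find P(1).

Write P(x) = ax^3 + bx^2 + cx + d. Substituting each data point gives a linear system:
  8a + 4b + 2c + d = 11
  27a + 9b + 3c + d = 13
  512a + 64b + 8c + d = -247
  1331a + 121b + 11c + d = -835
Solving the system yields a = -1, b = 4, c = 1, d = 1.
So P(x) = -x³ + 4x² + x + 1.
Then P(1) = 5.

5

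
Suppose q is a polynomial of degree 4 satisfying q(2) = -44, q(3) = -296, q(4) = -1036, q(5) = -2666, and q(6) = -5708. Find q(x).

q(x) = -5x^4 + 3x^3 + 4x^2 - 4x + 4

Using the Lagrange interpolation formula with nodes 2, 3, 4, 5, 6:
  L_0(x) = (x - 3)(x - 4)(x - 5)(x - 6) / 24
  L_1(x) = (x - 2)(x - 4)(x - 5)(x - 6) / -6
  L_2(x) = (x - 2)(x - 3)(x - 5)(x - 6) / 4
  L_3(x) = (x - 2)(x - 3)(x - 4)(x - 6) / -6
  L_4(x) = (x - 2)(x - 3)(x - 4)(x - 5) / 24
Then q(x) = -44·L_0(x) - 296·L_1(x) - 1036·L_2(x) - 2666·L_3(x) - 5708·L_4(x).
Expanding and collecting terms gives q(x) = -5x^4 + 3x^3 + 4x^2 - 4x + 4.
Check: q(4) = -1036. ✓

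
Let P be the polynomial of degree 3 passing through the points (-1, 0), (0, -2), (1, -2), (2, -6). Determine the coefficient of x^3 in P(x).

Write P(x) = ax^3 + bx^2 + cx + d. Substituting each data point gives a linear system:
  -a + b - c + d = 0
  d = -2
  a + b + c + d = -2
  8a + 4b + 2c + d = -6
Solving the system yields a = -1, b = 1, c = 0, d = -2.
So P(x) = -x³ + x² - 2.
The leading coefficient is -1.

-1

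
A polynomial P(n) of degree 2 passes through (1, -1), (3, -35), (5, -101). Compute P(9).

-329

Forward differences of the values at n = 1, 3, 5:
  P  : -1  -35  -101
  Δ  : -34  -66
  Δ^2: -32
The second differences are constant, confirming degree 2.
Interpolating (Newton forward form) and evaluating at n = 9 gives P(9) = -329.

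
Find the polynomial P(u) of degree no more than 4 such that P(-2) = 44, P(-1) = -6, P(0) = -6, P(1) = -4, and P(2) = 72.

P(u) = 5u^4 + 2u^3 - 4u^2 - u - 6

Write P(u) = au^4 + bu^3 + cu^2 + du + e. Substituting each data point gives a linear system:
  16a - 8b + 4c - 2d + e = 44
  a - b + c - d + e = -6
  e = -6
  a + b + c + d + e = -4
  16a + 8b + 4c + 2d + e = 72
Solving the system yields a = 5, b = 2, c = -4, d = -1, e = -6.
So P(u) = 5u^4 + 2u^3 - 4u^2 - u - 6.
Check: P(1) = -4. ✓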